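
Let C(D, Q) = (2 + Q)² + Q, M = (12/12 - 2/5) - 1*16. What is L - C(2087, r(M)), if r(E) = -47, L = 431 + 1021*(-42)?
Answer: -44429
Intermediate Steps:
L = -42451 (L = 431 - 42882 = -42451)
M = -77/5 (M = (12*(1/12) - 2*⅕) - 16 = (1 - ⅖) - 16 = ⅗ - 16 = -77/5 ≈ -15.400)
C(D, Q) = Q + (2 + Q)²
L - C(2087, r(M)) = -42451 - (-47 + (2 - 47)²) = -42451 - (-47 + (-45)²) = -42451 - (-47 + 2025) = -42451 - 1*1978 = -42451 - 1978 = -44429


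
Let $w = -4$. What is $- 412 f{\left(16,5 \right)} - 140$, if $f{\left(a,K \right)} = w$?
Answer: $1508$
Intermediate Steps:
$f{\left(a,K \right)} = -4$
$- 412 f{\left(16,5 \right)} - 140 = \left(-412\right) \left(-4\right) - 140 = 1648 - 140 = 1508$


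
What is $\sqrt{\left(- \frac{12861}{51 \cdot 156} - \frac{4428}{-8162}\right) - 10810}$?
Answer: $\frac{3 i \sqrt{3908445486002057}}{1803802} \approx 103.98 i$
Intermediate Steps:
$\sqrt{\left(- \frac{12861}{51 \cdot 156} - \frac{4428}{-8162}\right) - 10810} = \sqrt{\left(- \frac{12861}{7956} - - \frac{2214}{4081}\right) - 10810} = \sqrt{\left(\left(-12861\right) \frac{1}{7956} + \frac{2214}{4081}\right) - 10810} = \sqrt{\left(- \frac{1429}{884} + \frac{2214}{4081}\right) - 10810} = \sqrt{- \frac{3874573}{3607604} - 10810} = \sqrt{- \frac{39002073813}{3607604}} = \frac{3 i \sqrt{3908445486002057}}{1803802}$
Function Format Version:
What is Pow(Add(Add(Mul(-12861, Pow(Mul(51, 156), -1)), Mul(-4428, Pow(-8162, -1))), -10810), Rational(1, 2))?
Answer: Mul(Rational(3, 1803802), I, Pow(3908445486002057, Rational(1, 2))) ≈ Mul(103.98, I)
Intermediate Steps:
Pow(Add(Add(Mul(-12861, Pow(Mul(51, 156), -1)), Mul(-4428, Pow(-8162, -1))), -10810), Rational(1, 2)) = Pow(Add(Add(Mul(-12861, Pow(7956, -1)), Mul(-4428, Rational(-1, 8162))), -10810), Rational(1, 2)) = Pow(Add(Add(Mul(-12861, Rational(1, 7956)), Rational(2214, 4081)), -10810), Rational(1, 2)) = Pow(Add(Add(Rational(-1429, 884), Rational(2214, 4081)), -10810), Rational(1, 2)) = Pow(Add(Rational(-3874573, 3607604), -10810), Rational(1, 2)) = Pow(Rational(-39002073813, 3607604), Rational(1, 2)) = Mul(Rational(3, 1803802), I, Pow(3908445486002057, Rational(1, 2)))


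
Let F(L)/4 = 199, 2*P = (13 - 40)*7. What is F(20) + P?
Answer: 1403/2 ≈ 701.50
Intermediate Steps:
P = -189/2 (P = ((13 - 40)*7)/2 = (-27*7)/2 = (½)*(-189) = -189/2 ≈ -94.500)
F(L) = 796 (F(L) = 4*199 = 796)
F(20) + P = 796 - 189/2 = 1403/2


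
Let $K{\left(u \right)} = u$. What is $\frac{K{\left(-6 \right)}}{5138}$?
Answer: $- \frac{3}{2569} \approx -0.0011678$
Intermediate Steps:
$\frac{K{\left(-6 \right)}}{5138} = \frac{1}{5138} \left(-6\right) = - \frac{3}{2569}$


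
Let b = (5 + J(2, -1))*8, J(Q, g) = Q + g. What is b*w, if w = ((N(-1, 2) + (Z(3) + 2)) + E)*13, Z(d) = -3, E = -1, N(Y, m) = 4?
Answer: 1248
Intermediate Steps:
w = 26 (w = ((4 + (-3 + 2)) - 1)*13 = ((4 - 1) - 1)*13 = (3 - 1)*13 = 2*13 = 26)
b = 48 (b = (5 + (2 - 1))*8 = (5 + 1)*8 = 6*8 = 48)
b*w = 48*26 = 1248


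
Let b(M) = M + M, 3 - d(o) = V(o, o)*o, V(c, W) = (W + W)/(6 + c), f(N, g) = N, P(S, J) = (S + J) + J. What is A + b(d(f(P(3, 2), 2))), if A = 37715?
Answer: 490177/13 ≈ 37706.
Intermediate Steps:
P(S, J) = S + 2*J (P(S, J) = (J + S) + J = S + 2*J)
V(c, W) = 2*W/(6 + c) (V(c, W) = (2*W)/(6 + c) = 2*W/(6 + c))
d(o) = 3 - 2*o²/(6 + o) (d(o) = 3 - 2*o/(6 + o)*o = 3 - 2*o²/(6 + o))
b(M) = 2*M
A + b(d(f(P(3, 2), 2))) = 37715 + 2*((18 - 2*(3 + 2*2)² + 3*(3 + 2*2))/(6 + (3 + 2*2))) = 37715 + 2*((18 - 2*(3 + 4)² + 3*(3 + 4))/(6 + (3 + 4))) = 37715 + 2*((18 - 2*7² + 3*7)/(6 + 7)) = 37715 + 2*((18 - 2*49 + 21)/13) = 37715 + 2*((18 - 98 + 21)/13) = 37715 + 2*((1/13)*(-59)) = 37715 + 2*(-59/13) = 37715 - 118/13 = 490177/13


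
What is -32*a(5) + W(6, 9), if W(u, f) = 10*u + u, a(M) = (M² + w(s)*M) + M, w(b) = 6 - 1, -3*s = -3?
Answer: -1694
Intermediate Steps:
s = 1 (s = -⅓*(-3) = 1)
w(b) = 5
a(M) = M² + 6*M (a(M) = (M² + 5*M) + M = M² + 6*M)
W(u, f) = 11*u
-32*a(5) + W(6, 9) = -160*(6 + 5) + 11*6 = -160*11 + 66 = -32*55 + 66 = -1760 + 66 = -1694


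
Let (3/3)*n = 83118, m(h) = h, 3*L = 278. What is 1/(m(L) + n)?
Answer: 3/249632 ≈ 1.2018e-5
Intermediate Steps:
L = 278/3 (L = (1/3)*278 = 278/3 ≈ 92.667)
n = 83118
1/(m(L) + n) = 1/(278/3 + 83118) = 1/(249632/3) = 3/249632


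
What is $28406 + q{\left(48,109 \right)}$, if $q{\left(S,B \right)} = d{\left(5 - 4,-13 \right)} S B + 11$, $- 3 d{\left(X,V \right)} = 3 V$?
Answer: $96433$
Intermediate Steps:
$d{\left(X,V \right)} = - V$ ($d{\left(X,V \right)} = - \frac{3 V}{3} = - V$)
$q{\left(S,B \right)} = 11 + 13 B S$ ($q{\left(S,B \right)} = \left(-1\right) \left(-13\right) S B + 11 = 13 S B + 11 = 13 B S + 11 = 11 + 13 B S$)
$28406 + q{\left(48,109 \right)} = 28406 + \left(11 + 13 \cdot 109 \cdot 48\right) = 28406 + \left(11 + 68016\right) = 28406 + 68027 = 96433$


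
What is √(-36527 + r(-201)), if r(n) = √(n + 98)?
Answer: √(-36527 + I*√103) ≈ 0.027 + 191.12*I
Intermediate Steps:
r(n) = √(98 + n)
√(-36527 + r(-201)) = √(-36527 + √(98 - 201)) = √(-36527 + √(-103)) = √(-36527 + I*√103)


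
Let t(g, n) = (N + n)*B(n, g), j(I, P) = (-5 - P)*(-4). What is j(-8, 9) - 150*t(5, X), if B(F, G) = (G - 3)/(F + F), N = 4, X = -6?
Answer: 6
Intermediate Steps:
j(I, P) = 20 + 4*P
B(F, G) = (-3 + G)/(2*F) (B(F, G) = (-3 + G)/((2*F)) = (-3 + G)*(1/(2*F)) = (-3 + G)/(2*F))
t(g, n) = (-3 + g)*(4 + n)/(2*n) (t(g, n) = (4 + n)*((-3 + g)/(2*n)) = (-3 + g)*(4 + n)/(2*n))
j(-8, 9) - 150*t(5, X) = (20 + 4*9) - 75*(-3 + 5)*(4 - 6)/(-6) = (20 + 36) - 75*(-1)*2*(-2)/6 = 56 - 150*⅓ = 56 - 50 = 6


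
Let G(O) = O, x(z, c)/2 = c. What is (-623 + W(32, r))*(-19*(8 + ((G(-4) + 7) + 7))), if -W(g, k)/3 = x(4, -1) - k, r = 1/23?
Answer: 4852296/23 ≈ 2.1097e+5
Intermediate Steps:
x(z, c) = 2*c
r = 1/23 ≈ 0.043478
W(g, k) = 6 + 3*k (W(g, k) = -3*(2*(-1) - k) = -3*(-2 - k) = 6 + 3*k)
(-623 + W(32, r))*(-19*(8 + ((G(-4) + 7) + 7))) = (-623 + (6 + 3*(1/23)))*(-19*(8 + ((-4 + 7) + 7))) = (-623 + (6 + 3/23))*(-19*(8 + (3 + 7))) = (-623 + 141/23)*(-19*(8 + 10)) = -(-269572)*18/23 = -14188/23*(-342) = 4852296/23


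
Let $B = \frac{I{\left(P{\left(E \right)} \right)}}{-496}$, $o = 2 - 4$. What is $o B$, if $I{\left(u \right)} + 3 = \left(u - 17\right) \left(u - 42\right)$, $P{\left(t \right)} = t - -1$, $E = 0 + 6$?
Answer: $\frac{347}{248} \approx 1.3992$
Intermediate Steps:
$E = 6$
$P{\left(t \right)} = 1 + t$ ($P{\left(t \right)} = t + 1 = 1 + t$)
$I{\left(u \right)} = -3 + \left(-42 + u\right) \left(-17 + u\right)$ ($I{\left(u \right)} = -3 + \left(u - 17\right) \left(u - 42\right) = -3 + \left(-17 + u\right) \left(-42 + u\right) = -3 + \left(-42 + u\right) \left(-17 + u\right)$)
$o = -2$ ($o = 2 - 4 = -2$)
$B = - \frac{347}{496}$ ($B = \frac{711 + \left(1 + 6\right)^{2} - 59 \left(1 + 6\right)}{-496} = \left(711 + 7^{2} - 413\right) \left(- \frac{1}{496}\right) = \left(711 + 49 - 413\right) \left(- \frac{1}{496}\right) = 347 \left(- \frac{1}{496}\right) = - \frac{347}{496} \approx -0.6996$)
$o B = \left(-2\right) \left(- \frac{347}{496}\right) = \frac{347}{248}$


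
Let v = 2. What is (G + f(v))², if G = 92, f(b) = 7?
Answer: 9801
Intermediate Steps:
(G + f(v))² = (92 + 7)² = 99² = 9801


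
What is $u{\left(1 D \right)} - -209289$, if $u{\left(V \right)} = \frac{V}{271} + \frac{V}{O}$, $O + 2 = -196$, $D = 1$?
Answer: $\frac{11230029089}{53658} \approx 2.0929 \cdot 10^{5}$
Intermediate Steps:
$O = -198$ ($O = -2 - 196 = -198$)
$u{\left(V \right)} = - \frac{73 V}{53658}$ ($u{\left(V \right)} = \frac{V}{271} + \frac{V}{-198} = V \frac{1}{271} + V \left(- \frac{1}{198}\right) = \frac{V}{271} - \frac{V}{198} = - \frac{73 V}{53658}$)
$u{\left(1 D \right)} - -209289 = - \frac{73 \cdot 1 \cdot 1}{53658} - -209289 = \left(- \frac{73}{53658}\right) 1 + 209289 = - \frac{73}{53658} + 209289 = \frac{11230029089}{53658}$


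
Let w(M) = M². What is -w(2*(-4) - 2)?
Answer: -100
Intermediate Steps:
-w(2*(-4) - 2) = -(2*(-4) - 2)² = -(-8 - 2)² = -1*(-10)² = -1*100 = -100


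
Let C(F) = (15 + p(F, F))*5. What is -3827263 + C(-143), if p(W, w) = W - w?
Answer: -3827188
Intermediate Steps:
C(F) = 75 (C(F) = (15 + (F - F))*5 = (15 + 0)*5 = 15*5 = 75)
-3827263 + C(-143) = -3827263 + 75 = -3827188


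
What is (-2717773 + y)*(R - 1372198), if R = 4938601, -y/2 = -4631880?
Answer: 23345627674761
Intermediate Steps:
y = 9263760 (y = -2*(-4631880) = 9263760)
(-2717773 + y)*(R - 1372198) = (-2717773 + 9263760)*(4938601 - 1372198) = 6545987*3566403 = 23345627674761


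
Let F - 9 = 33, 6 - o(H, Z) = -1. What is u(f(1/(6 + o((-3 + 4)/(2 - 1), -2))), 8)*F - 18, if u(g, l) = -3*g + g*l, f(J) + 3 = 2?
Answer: -228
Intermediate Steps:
o(H, Z) = 7 (o(H, Z) = 6 - 1*(-1) = 6 + 1 = 7)
f(J) = -1 (f(J) = -3 + 2 = -1)
F = 42 (F = 9 + 33 = 42)
u(f(1/(6 + o((-3 + 4)/(2 - 1), -2))), 8)*F - 18 = -(-3 + 8)*42 - 18 = -1*5*42 - 18 = -5*42 - 18 = -210 - 18 = -228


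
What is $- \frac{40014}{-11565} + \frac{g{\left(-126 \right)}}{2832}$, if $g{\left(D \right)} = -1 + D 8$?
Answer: $\frac{11294507}{3639120} \approx 3.1036$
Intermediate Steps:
$g{\left(D \right)} = -1 + 8 D$
$- \frac{40014}{-11565} + \frac{g{\left(-126 \right)}}{2832} = - \frac{40014}{-11565} + \frac{-1 + 8 \left(-126\right)}{2832} = \left(-40014\right) \left(- \frac{1}{11565}\right) + \left(-1 - 1008\right) \frac{1}{2832} = \frac{4446}{1285} - \frac{1009}{2832} = \frac{11294507}{3639120}$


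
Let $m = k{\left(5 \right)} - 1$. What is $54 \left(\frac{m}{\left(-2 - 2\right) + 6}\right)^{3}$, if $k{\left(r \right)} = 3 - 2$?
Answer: $0$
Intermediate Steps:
$k{\left(r \right)} = 1$ ($k{\left(r \right)} = 3 - 2 = 1$)
$m = 0$ ($m = 1 - 1 = 0$)
$54 \left(\frac{m}{\left(-2 - 2\right) + 6}\right)^{3} = 54 \left(\frac{0}{\left(-2 - 2\right) + 6}\right)^{3} = 54 \left(\frac{0}{-4 + 6}\right)^{3} = 54 \left(\frac{0}{2}\right)^{3} = 54 \left(0 \cdot \frac{1}{2}\right)^{3} = 54 \cdot 0^{3} = 54 \cdot 0 = 0$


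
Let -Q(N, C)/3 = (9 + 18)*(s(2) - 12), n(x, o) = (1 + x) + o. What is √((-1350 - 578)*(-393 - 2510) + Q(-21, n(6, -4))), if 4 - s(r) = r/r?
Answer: √5597713 ≈ 2365.9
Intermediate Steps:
s(r) = 3 (s(r) = 4 - r/r = 4 - 1*1 = 4 - 1 = 3)
n(x, o) = 1 + o + x
Q(N, C) = 729 (Q(N, C) = -3*(9 + 18)*(3 - 12) = -81*(-9) = -3*(-243) = 729)
√((-1350 - 578)*(-393 - 2510) + Q(-21, n(6, -4))) = √((-1350 - 578)*(-393 - 2510) + 729) = √(-1928*(-2903) + 729) = √(5596984 + 729) = √5597713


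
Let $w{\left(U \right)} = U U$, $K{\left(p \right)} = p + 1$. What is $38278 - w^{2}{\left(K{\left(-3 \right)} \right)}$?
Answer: $38262$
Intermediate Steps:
$K{\left(p \right)} = 1 + p$
$w{\left(U \right)} = U^{2}$
$38278 - w^{2}{\left(K{\left(-3 \right)} \right)} = 38278 - \left(\left(1 - 3\right)^{2}\right)^{2} = 38278 - \left(\left(-2\right)^{2}\right)^{2} = 38278 - 4^{2} = 38278 - 16 = 38262$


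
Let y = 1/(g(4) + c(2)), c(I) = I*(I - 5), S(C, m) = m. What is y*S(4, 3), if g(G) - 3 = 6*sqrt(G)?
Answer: 1/3 ≈ 0.33333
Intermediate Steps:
c(I) = I*(-5 + I)
g(G) = 3 + 6*sqrt(G)
y = 1/9 (y = 1/((3 + 6*sqrt(4)) + 2*(-5 + 2)) = 1/((3 + 6*2) + 2*(-3)) = 1/((3 + 12) - 6) = 1/(15 - 6) = 1/9 ≈ 0.11111)
y*S(4, 3) = (1/9)*3 = 1/3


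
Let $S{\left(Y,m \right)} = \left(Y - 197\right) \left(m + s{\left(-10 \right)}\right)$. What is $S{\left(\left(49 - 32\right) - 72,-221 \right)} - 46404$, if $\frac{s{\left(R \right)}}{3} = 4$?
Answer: $6264$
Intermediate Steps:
$s{\left(R \right)} = 12$ ($s{\left(R \right)} = 3 \cdot 4 = 12$)
$S{\left(Y,m \right)} = \left(-197 + Y\right) \left(12 + m\right)$ ($S{\left(Y,m \right)} = \left(Y - 197\right) \left(m + 12\right) = \left(-197 + Y\right) \left(12 + m\right)$)
$S{\left(\left(49 - 32\right) - 72,-221 \right)} - 46404 = \left(-2364 - -43537 + 12 \left(\left(49 - 32\right) - 72\right) + \left(\left(49 - 32\right) - 72\right) \left(-221\right)\right) - 46404 = \left(-2364 + 43537 + 12 \left(\left(49 - 32\right) - 72\right) + \left(\left(49 - 32\right) - 72\right) \left(-221\right)\right) - 46404 = \left(-2364 + 43537 + 12 \left(17 - 72\right) + \left(17 - 72\right) \left(-221\right)\right) - 46404 = \left(-2364 + 43537 + 12 \left(-55\right) - -12155\right) - 46404 = \left(-2364 + 43537 - 660 + 12155\right) - 46404 = 52668 - 46404 = 6264$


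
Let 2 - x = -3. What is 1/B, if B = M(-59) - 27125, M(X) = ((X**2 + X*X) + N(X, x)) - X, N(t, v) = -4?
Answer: -1/20108 ≈ -4.9731e-5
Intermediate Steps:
x = 5 (x = 2 - 1*(-3) = 2 + 3 = 5)
M(X) = -4 - X + 2*X**2 (M(X) = ((X**2 + X*X) - 4) - X = ((X**2 + X**2) - 4) - X = (2*X**2 - 4) - X = (-4 + 2*X**2) - X = -4 - X + 2*X**2)
B = -20108 (B = (-4 - 1*(-59) + 2*(-59)**2) - 27125 = (-4 + 59 + 2*3481) - 27125 = (-4 + 59 + 6962) - 27125 = 7017 - 27125 = -20108)
1/B = 1/(-20108) = -1/20108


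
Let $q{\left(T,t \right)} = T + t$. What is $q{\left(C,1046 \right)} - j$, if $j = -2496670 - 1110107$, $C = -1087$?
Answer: $3606736$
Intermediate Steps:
$j = -3606777$
$q{\left(C,1046 \right)} - j = \left(-1087 + 1046\right) - -3606777 = -41 + 3606777 = 3606736$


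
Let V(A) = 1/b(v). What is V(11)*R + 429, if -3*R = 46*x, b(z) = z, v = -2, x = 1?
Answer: 1310/3 ≈ 436.67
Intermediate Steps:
R = -46/3 ≈ -15.333
V(A) = -1/2 (V(A) = 1/(-2) = -1/2)
V(11)*R + 429 = -1/2*(-46/3) + 429 = 23/3 + 429 = 1310/3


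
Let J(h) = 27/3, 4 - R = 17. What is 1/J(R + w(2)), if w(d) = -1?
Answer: ⅑ ≈ 0.11111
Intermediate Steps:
R = -13 (R = 4 - 1*17 = 4 - 17 = -13)
J(h) = 9 (J(h) = 27*(⅓) = 9)
1/J(R + w(2)) = 1/9 = ⅑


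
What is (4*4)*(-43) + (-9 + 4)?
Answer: -693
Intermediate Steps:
(4*4)*(-43) + (-9 + 4) = 16*(-43) - 5 = -688 - 5 = -693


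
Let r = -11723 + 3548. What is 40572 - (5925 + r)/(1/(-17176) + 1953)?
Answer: 1361015309844/33544727 ≈ 40573.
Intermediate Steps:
r = -8175
40572 - (5925 + r)/(1/(-17176) + 1953) = 40572 - (5925 - 8175)/(1/(-17176) + 1953) = 40572 - (-2250)/(-1/17176 + 1953) = 40572 - (-2250)/33544727/17176 = 40572 - (-2250)*17176/33544727 = 40572 - 1*(-38646000/33544727) = 40572 + 38646000/33544727 = 1361015309844/33544727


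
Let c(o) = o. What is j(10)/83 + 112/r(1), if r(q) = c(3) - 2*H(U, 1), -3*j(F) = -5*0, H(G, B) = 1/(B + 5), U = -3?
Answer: 42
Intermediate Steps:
H(G, B) = 1/(5 + B)
j(F) = 0 (j(F) = -(-5)*0/3 = -⅓*0 = 0)
r(q) = 8/3 (r(q) = 3 - 2/(5 + 1) = 3 - 2/6 = 3 - 2*⅙ = 3 - ⅓ = 8/3)
j(10)/83 + 112/r(1) = 0/83 + 112/(8/3) = 0*(1/83) + 112*(3/8) = 0 + 42 = 42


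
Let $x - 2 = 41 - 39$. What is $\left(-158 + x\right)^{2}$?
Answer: $23716$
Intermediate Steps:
$x = 4$ ($x = 2 + \left(41 - 39\right) = 2 + 2 = 4$)
$\left(-158 + x\right)^{2} = \left(-158 + 4\right)^{2} = \left(-154\right)^{2} = 23716$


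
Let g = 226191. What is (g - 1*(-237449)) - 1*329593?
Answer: 134047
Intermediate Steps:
(g - 1*(-237449)) - 1*329593 = (226191 - 1*(-237449)) - 1*329593 = (226191 + 237449) - 329593 = 463640 - 329593 = 134047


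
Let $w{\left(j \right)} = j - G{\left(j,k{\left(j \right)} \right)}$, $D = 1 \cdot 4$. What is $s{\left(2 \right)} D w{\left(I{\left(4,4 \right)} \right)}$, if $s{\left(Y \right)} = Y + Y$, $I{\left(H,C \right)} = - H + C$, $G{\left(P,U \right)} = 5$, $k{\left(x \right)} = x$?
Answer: $-80$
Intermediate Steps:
$I{\left(H,C \right)} = C - H$
$D = 4$
$s{\left(Y \right)} = 2 Y$
$w{\left(j \right)} = -5 + j$ ($w{\left(j \right)} = j - 5 = -5 + j$)
$s{\left(2 \right)} D w{\left(I{\left(4,4 \right)} \right)} = 2 \cdot 2 \cdot 4 \left(-5 + \left(4 - 4\right)\right) = 4 \cdot 4 \left(-5 + \left(4 - 4\right)\right) = 16 \left(-5 + 0\right) = 16 \left(-5\right) = -80$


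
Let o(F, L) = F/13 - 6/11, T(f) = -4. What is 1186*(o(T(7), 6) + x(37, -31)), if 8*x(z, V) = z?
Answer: 2558795/572 ≈ 4473.4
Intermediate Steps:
x(z, V) = z/8
o(F, L) = -6/11 + F/13 (o(F, L) = F*(1/13) - 6*1/11 = F/13 - 6/11 = -6/11 + F/13)
1186*(o(T(7), 6) + x(37, -31)) = 1186*((-6/11 + (1/13)*(-4)) + (1/8)*37) = 1186*((-6/11 - 4/13) + 37/8) = 1186*(-122/143 + 37/8) = 1186*(4315/1144) = 2558795/572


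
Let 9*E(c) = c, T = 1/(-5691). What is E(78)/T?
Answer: -49322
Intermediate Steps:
T = -1/5691 ≈ -0.00017572
E(c) = c/9
E(78)/T = ((⅑)*78)/(-1/5691) = (26/3)*(-5691) = -49322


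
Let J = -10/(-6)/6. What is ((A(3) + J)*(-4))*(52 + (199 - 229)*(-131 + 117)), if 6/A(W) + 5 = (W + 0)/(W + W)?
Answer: 17936/9 ≈ 1992.9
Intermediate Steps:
A(W) = -4/3 (A(W) = 6/(-5 + (W + 0)/(W + W)) = 6/(-5 + W/((2*W))) = 6/(-5 + W*(1/(2*W))) = 6/(-5 + ½) = 6/(-9/2) = 6*(-2/9) = -4/3)
J = 5/18 (J = -10*(-⅙)*(⅙) = (5/3)*(⅙) = 5/18 ≈ 0.27778)
((A(3) + J)*(-4))*(52 + (199 - 229)*(-131 + 117)) = ((-4/3 + 5/18)*(-4))*(52 + (199 - 229)*(-131 + 117)) = (-19/18*(-4))*(52 - 30*(-14)) = 38*(52 + 420)/9 = (38/9)*472 = 17936/9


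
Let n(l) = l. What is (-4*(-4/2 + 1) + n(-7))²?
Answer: 9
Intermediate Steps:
(-4*(-4/2 + 1) + n(-7))² = (-4*(-4/2 + 1) - 7)² = (-4*(-4*½ + 1) - 7)² = (-4*(-2 + 1) - 7)² = (-4*(-1) - 7)² = (4 - 7)² = (-3)² = 9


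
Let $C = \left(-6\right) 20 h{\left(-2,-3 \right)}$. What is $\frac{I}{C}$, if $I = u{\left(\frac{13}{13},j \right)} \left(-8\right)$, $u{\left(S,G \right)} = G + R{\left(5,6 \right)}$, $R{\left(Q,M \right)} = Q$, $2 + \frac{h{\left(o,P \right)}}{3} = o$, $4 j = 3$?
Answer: $- \frac{23}{720} \approx -0.031944$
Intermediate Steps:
$j = \frac{3}{4}$ ($j = \frac{1}{4} \cdot 3 = \frac{3}{4} \approx 0.75$)
$h{\left(o,P \right)} = -6 + 3 o$
$C = 1440$ ($C = \left(-6\right) 20 \left(-6 + 3 \left(-2\right)\right) = - 120 \left(-6 - 6\right) = \left(-120\right) \left(-12\right) = 1440$)
$u{\left(S,G \right)} = 5 + G$ ($u{\left(S,G \right)} = G + 5 = 5 + G$)
$I = -46$ ($I = \left(5 + \frac{3}{4}\right) \left(-8\right) = \frac{23}{4} \left(-8\right) = -46$)
$\frac{I}{C} = - \frac{46}{1440} = \left(-46\right) \frac{1}{1440} = - \frac{23}{720}$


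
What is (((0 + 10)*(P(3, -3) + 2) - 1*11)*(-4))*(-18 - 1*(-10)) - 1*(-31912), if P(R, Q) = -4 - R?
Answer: 29960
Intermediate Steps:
(((0 + 10)*(P(3, -3) + 2) - 1*11)*(-4))*(-18 - 1*(-10)) - 1*(-31912) = (((0 + 10)*((-4 - 1*3) + 2) - 1*11)*(-4))*(-18 - 1*(-10)) - 1*(-31912) = ((10*((-4 - 3) + 2) - 11)*(-4))*(-18 + 10) + 31912 = ((10*(-7 + 2) - 11)*(-4))*(-8) + 31912 = ((10*(-5) - 11)*(-4))*(-8) + 31912 = ((-50 - 11)*(-4))*(-8) + 31912 = -61*(-4)*(-8) + 31912 = 244*(-8) + 31912 = -1952 + 31912 = 29960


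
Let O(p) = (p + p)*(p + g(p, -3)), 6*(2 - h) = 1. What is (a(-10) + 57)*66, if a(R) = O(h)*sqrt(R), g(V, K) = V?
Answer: 3762 + 2662*I*sqrt(10)/3 ≈ 3762.0 + 2806.0*I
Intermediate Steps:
h = 11/6 (h = 2 - 1/6*1 = 2 - 1/6 = 11/6 ≈ 1.8333)
O(p) = 4*p**2 (O(p) = (p + p)*(p + p) = (2*p)*(2*p) = 4*p**2)
a(R) = 121*sqrt(R)/9 (a(R) = (4*(11/6)**2)*sqrt(R) = (4*(121/36))*sqrt(R) = 121*sqrt(R)/9)
(a(-10) + 57)*66 = (121*sqrt(-10)/9 + 57)*66 = (121*(I*sqrt(10))/9 + 57)*66 = (121*I*sqrt(10)/9 + 57)*66 = (57 + 121*I*sqrt(10)/9)*66 = 3762 + 2662*I*sqrt(10)/3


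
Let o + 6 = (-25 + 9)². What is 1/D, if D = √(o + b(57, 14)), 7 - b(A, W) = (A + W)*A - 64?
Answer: -I*√46/414 ≈ -0.016382*I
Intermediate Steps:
b(A, W) = 71 - A*(A + W) (b(A, W) = 7 - ((A + W)*A - 64) = 7 - (A*(A + W) - 64) = 7 - (-64 + A*(A + W)) = 7 + (64 - A*(A + W)) = 71 - A*(A + W))
o = 250 (o = -6 + (-25 + 9)² = -6 + (-16)² = -6 + 256 = 250)
D = 9*I*√46 (D = √(250 + (71 - 1*57² - 1*57*14)) = √(250 + (71 - 1*3249 - 798)) = √(250 + (71 - 3249 - 798)) = √(250 - 3976) = √(-3726) = 9*I*√46 ≈ 61.041*I)
1/D = 1/(9*I*√46) = -I*√46/414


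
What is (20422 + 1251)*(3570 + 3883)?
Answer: 161528869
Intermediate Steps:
(20422 + 1251)*(3570 + 3883) = 21673*7453 = 161528869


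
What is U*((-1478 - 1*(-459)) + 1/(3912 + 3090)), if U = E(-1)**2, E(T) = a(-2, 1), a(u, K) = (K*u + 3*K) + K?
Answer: -14270074/3501 ≈ -4076.0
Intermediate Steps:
a(u, K) = 4*K + K*u (a(u, K) = (3*K + K*u) + K = 4*K + K*u)
E(T) = 2 (E(T) = 1*(4 - 2) = 1*2 = 2)
U = 4 (U = 2**2 = 4)
U*((-1478 - 1*(-459)) + 1/(3912 + 3090)) = 4*((-1478 - 1*(-459)) + 1/(3912 + 3090)) = 4*((-1478 + 459) + 1/7002) = 4*(-1019 + 1/7002) = 4*(-7135037/7002) = -14270074/3501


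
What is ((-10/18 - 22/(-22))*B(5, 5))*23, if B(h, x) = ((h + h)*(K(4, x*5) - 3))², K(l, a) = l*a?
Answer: 86562800/9 ≈ 9.6181e+6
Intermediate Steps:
K(l, a) = a*l
B(h, x) = 4*h²*(-3 + 20*x)² (B(h, x) = ((h + h)*((x*5)*4 - 3))² = ((2*h)*((5*x)*4 - 3))² = ((2*h)*(20*x - 3))² = ((2*h)*(-3 + 20*x))² = (2*h*(-3 + 20*x))² = 4*h²*(-3 + 20*x)²)
((-10/18 - 22/(-22))*B(5, 5))*23 = ((-10/18 - 22/(-22))*(4*5²*(-3 + 20*5)²))*23 = ((-10*1/18 - 22*(-1/22))*(4*25*(-3 + 100)²))*23 = ((-5/9 + 1)*(4*25*97²))*23 = (4*(4*25*9409)/9)*23 = ((4/9)*940900)*23 = (3763600/9)*23 = 86562800/9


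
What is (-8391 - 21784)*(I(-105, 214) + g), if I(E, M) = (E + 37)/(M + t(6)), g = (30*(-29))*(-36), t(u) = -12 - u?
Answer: -46308456025/49 ≈ -9.4507e+8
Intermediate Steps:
g = 31320 (g = -870*(-36) = 31320)
I(E, M) = (37 + E)/(-18 + M) (I(E, M) = (E + 37)/(M + (-12 - 1*6)) = (37 + E)/(M + (-12 - 6)) = (37 + E)/(M - 18) = (37 + E)/(-18 + M))
(-8391 - 21784)*(I(-105, 214) + g) = (-8391 - 21784)*((37 - 105)/(-18 + 214) + 31320) = -30175*(-68/196 + 31320) = -30175*((1/196)*(-68) + 31320) = -30175*(-17/49 + 31320) = -30175*1534663/49 = -46308456025/49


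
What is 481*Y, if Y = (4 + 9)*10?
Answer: 62530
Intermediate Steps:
Y = 130 (Y = 13*10 = 130)
481*Y = 481*130 = 62530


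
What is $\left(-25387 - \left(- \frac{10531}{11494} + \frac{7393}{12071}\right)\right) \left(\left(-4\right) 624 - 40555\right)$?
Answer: $\frac{151636542406163029}{138744074} \approx 1.0929 \cdot 10^{9}$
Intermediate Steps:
$\left(-25387 - \left(- \frac{10531}{11494} + \frac{7393}{12071}\right)\right) \left(\left(-4\right) 624 - 40555\right) = \left(-25387 - - \frac{42144559}{138744074}\right) \left(-2496 - 40555\right) = \left(-25387 + \left(\frac{10531}{11494} - \frac{7393}{12071}\right)\right) \left(-43051\right) = \left(-25387 + \frac{42144559}{138744074}\right) \left(-43051\right) = \left(- \frac{3522253662079}{138744074}\right) \left(-43051\right) = \frac{151636542406163029}{138744074}$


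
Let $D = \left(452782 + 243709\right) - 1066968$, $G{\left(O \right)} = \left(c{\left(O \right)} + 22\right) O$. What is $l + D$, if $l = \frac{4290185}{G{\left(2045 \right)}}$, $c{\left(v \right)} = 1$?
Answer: $- \frac{3484219102}{9407} \approx -3.7039 \cdot 10^{5}$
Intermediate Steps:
$G{\left(O \right)} = 23 O$ ($G{\left(O \right)} = \left(1 + 22\right) O = 23 O$)
$D = -370477$ ($D = 696491 - 1066968 = -370477$)
$l = \frac{858037}{9407}$ ($l = \frac{4290185}{23 \cdot 2045} = \frac{4290185}{47035} = 4290185 \cdot \frac{1}{47035} = \frac{858037}{9407} \approx 91.213$)
$l + D = \frac{858037}{9407} - 370477 = - \frac{3484219102}{9407}$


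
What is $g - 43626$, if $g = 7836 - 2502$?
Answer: $-38292$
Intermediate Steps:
$g = 5334$ ($g = 7836 - 2502 = 5334$)
$g - 43626 = 5334 - 43626 = -38292$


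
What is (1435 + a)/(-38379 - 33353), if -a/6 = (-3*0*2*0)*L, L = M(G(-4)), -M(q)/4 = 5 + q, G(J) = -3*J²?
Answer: -1435/71732 ≈ -0.020005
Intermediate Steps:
M(q) = -20 - 4*q (M(q) = -4*(5 + q) = -20 - 4*q)
L = 172 (L = -20 - (-12)*(-4)² = -20 - (-12)*16 = -20 - 4*(-48) = -20 + 192 = 172)
a = 0 (a = -6*(-3*0*2*0)*172 = -6*(-0*0)*172 = -6*(-3*0)*172 = -0*172 = -6*0 = 0)
(1435 + a)/(-38379 - 33353) = (1435 + 0)/(-38379 - 33353) = 1435/(-71732) = 1435*(-1/71732) = -1435/71732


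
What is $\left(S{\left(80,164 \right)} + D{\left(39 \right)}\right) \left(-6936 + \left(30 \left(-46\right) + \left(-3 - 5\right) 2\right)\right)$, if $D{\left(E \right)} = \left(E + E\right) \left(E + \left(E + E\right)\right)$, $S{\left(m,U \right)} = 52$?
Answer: $-76471096$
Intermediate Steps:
$D{\left(E \right)} = 6 E^{2}$ ($D{\left(E \right)} = 2 E \left(E + 2 E\right) = 2 E 3 E = 6 E^{2}$)
$\left(S{\left(80,164 \right)} + D{\left(39 \right)}\right) \left(-6936 + \left(30 \left(-46\right) + \left(-3 - 5\right) 2\right)\right) = \left(52 + 6 \cdot 39^{2}\right) \left(-6936 + \left(30 \left(-46\right) + \left(-3 - 5\right) 2\right)\right) = \left(52 + 6 \cdot 1521\right) \left(-6936 - 1396\right) = \left(52 + 9126\right) \left(-6936 - 1396\right) = 9178 \left(-6936 - 1396\right) = 9178 \left(-8332\right) = -76471096$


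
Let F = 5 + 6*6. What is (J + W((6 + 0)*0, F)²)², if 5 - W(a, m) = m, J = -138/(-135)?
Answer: 3406589956/2025 ≈ 1.6823e+6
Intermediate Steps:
F = 41 (F = 5 + 36 = 41)
J = 46/45 (J = -138*(-1/135) = 46/45 ≈ 1.0222)
W(a, m) = 5 - m
(J + W((6 + 0)*0, F)²)² = (46/45 + (5 - 1*41)²)² = (46/45 + (5 - 41)²)² = (46/45 + (-36)²)² = (46/45 + 1296)² = (58366/45)² = 3406589956/2025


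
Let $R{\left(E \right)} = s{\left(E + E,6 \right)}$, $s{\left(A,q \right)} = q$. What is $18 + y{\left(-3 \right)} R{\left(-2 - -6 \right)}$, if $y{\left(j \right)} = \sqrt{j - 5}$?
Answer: $18 + 12 i \sqrt{2} \approx 18.0 + 16.971 i$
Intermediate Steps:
$R{\left(E \right)} = 6$
$y{\left(j \right)} = \sqrt{-5 + j}$
$18 + y{\left(-3 \right)} R{\left(-2 - -6 \right)} = 18 + \sqrt{-5 - 3} \cdot 6 = 18 + \sqrt{-8} \cdot 6 = 18 + 2 i \sqrt{2} \cdot 6 = 18 + 12 i \sqrt{2}$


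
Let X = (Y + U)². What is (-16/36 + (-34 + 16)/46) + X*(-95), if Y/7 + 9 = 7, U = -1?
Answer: -4424798/207 ≈ -21376.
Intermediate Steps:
Y = -14 (Y = -63 + 7*7 = -63 + 49 = -14)
X = 225 (X = (-14 - 1)² = (-15)² = 225)
(-16/36 + (-34 + 16)/46) + X*(-95) = (-16/36 + (-34 + 16)/46) + 225*(-95) = (-16*1/36 - 18*1/46) - 21375 = (-4/9 - 9/23) - 21375 = -173/207 - 21375 = -4424798/207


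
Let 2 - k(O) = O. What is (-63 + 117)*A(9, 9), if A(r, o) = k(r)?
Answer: -378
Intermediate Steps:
k(O) = 2 - O
A(r, o) = 2 - r
(-63 + 117)*A(9, 9) = (-63 + 117)*(2 - 1*9) = 54*(2 - 9) = 54*(-7) = -378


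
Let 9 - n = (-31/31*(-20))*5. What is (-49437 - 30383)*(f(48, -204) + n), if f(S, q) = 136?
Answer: -3591900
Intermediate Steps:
n = -91 (n = 9 - -31/31*(-20)*5 = 9 - -31*1/31*(-20)*5 = 9 - (-1*(-20))*5 = 9 - 20*5 = 9 - 1*100 = 9 - 100 = -91)
(-49437 - 30383)*(f(48, -204) + n) = (-49437 - 30383)*(136 - 91) = -79820*45 = -3591900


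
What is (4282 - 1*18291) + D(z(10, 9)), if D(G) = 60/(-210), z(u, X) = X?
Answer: -98065/7 ≈ -14009.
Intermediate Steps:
D(G) = -2/7 (D(G) = 60*(-1/210) = -2/7)
(4282 - 1*18291) + D(z(10, 9)) = (4282 - 1*18291) - 2/7 = (4282 - 18291) - 2/7 = -14009 - 2/7 = -98065/7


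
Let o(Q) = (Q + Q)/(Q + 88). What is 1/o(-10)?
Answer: -39/10 ≈ -3.9000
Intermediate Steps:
o(Q) = 2*Q/(88 + Q) (o(Q) = (2*Q)/(88 + Q) = 2*Q/(88 + Q))
1/o(-10) = 1/(2*(-10)/(88 - 10)) = 1/(2*(-10)/78) = 1/(2*(-10)*(1/78)) = 1/(-10/39) = -39/10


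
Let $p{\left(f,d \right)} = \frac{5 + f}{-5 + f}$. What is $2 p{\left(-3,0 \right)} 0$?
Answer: $0$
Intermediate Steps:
$p{\left(f,d \right)} = \frac{5 + f}{-5 + f}$
$2 p{\left(-3,0 \right)} 0 = 2 \frac{5 - 3}{-5 - 3} \cdot 0 = 2 \frac{1}{-8} \cdot 2 \cdot 0 = 2 \left(\left(- \frac{1}{8}\right) 2\right) 0 = 2 \left(- \frac{1}{4}\right) 0 = \left(- \frac{1}{2}\right) 0 = 0$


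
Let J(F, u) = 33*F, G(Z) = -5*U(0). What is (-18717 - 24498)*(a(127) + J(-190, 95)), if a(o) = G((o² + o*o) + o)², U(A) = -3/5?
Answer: 270569115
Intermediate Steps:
U(A) = -⅗ (U(A) = -3*⅕ = -⅗)
G(Z) = 3 (G(Z) = -5*(-⅗) = 3)
a(o) = 9 (a(o) = 3² = 9)
(-18717 - 24498)*(a(127) + J(-190, 95)) = (-18717 - 24498)*(9 + 33*(-190)) = -43215*(9 - 6270) = -43215*(-6261) = 270569115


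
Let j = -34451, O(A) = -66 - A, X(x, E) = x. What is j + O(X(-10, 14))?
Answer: -34507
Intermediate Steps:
j + O(X(-10, 14)) = -34451 + (-66 - 1*(-10)) = -34451 + (-66 + 10) = -34451 - 56 = -34507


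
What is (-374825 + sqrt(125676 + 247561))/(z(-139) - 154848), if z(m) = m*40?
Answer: 374825/160408 - sqrt(373237)/160408 ≈ 2.3329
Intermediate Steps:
z(m) = 40*m
(-374825 + sqrt(125676 + 247561))/(z(-139) - 154848) = (-374825 + sqrt(125676 + 247561))/(40*(-139) - 154848) = (-374825 + sqrt(373237))/(-5560 - 154848) = (-374825 + sqrt(373237))/(-160408) = (-374825 + sqrt(373237))*(-1/160408) = 374825/160408 - sqrt(373237)/160408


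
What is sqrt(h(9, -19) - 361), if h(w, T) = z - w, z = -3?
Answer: I*sqrt(373) ≈ 19.313*I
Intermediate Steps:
h(w, T) = -3 - w
sqrt(h(9, -19) - 361) = sqrt((-3 - 1*9) - 361) = sqrt((-3 - 9) - 361) = sqrt(-12 - 361) = sqrt(-373) = I*sqrt(373)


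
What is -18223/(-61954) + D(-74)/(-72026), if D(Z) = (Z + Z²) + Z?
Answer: 491219443/2231149402 ≈ 0.22016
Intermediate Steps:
D(Z) = Z² + 2*Z
-18223/(-61954) + D(-74)/(-72026) = -18223/(-61954) - 74*(2 - 74)/(-72026) = -18223*(-1/61954) - 74*(-72)*(-1/72026) = 18223/61954 + 5328*(-1/72026) = 18223/61954 - 2664/36013 = 491219443/2231149402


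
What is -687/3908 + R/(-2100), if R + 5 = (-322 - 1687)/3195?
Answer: -1134786257/6555181500 ≈ -0.17311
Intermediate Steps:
R = -17984/3195 (R = -5 + (-322 - 1687)/3195 = -5 - 2009*1/3195 = -5 - 2009/3195 = -17984/3195 ≈ -5.6288)
-687/3908 + R/(-2100) = -687/3908 - 17984/3195/(-2100) = -687*1/3908 - 17984/3195*(-1/2100) = -687/3908 + 4496/1677375 = -1134786257/6555181500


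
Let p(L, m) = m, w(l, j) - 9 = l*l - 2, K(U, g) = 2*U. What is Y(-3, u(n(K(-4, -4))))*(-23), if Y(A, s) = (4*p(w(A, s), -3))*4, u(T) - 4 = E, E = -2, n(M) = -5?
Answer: 1104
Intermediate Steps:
w(l, j) = 7 + l² (w(l, j) = 9 + (l*l - 2) = 9 + (l² - 2) = 9 + (-2 + l²) = 7 + l²)
u(T) = 2 (u(T) = 4 - 2 = 2)
Y(A, s) = -48 (Y(A, s) = (4*(-3))*4 = -12*4 = -48)
Y(-3, u(n(K(-4, -4))))*(-23) = -48*(-23) = 1104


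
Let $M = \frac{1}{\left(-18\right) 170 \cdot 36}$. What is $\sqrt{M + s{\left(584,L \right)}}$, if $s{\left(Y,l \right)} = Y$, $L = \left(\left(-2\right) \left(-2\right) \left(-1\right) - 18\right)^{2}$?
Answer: $\frac{\sqrt{5468342315}}{3060} \approx 24.166$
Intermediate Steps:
$L = 484$ ($L = \left(4 \left(-1\right) - 18\right)^{2} = \left(-4 - 18\right)^{2} = \left(-22\right)^{2} = 484$)
$M = - \frac{1}{110160}$ ($M = \frac{1}{\left(-3060\right) 36} = \frac{1}{-110160} = - \frac{1}{110160} \approx -9.0777 \cdot 10^{-6}$)
$\sqrt{M + s{\left(584,L \right)}} = \sqrt{- \frac{1}{110160} + 584} = \sqrt{\frac{64333439}{110160}} = \frac{\sqrt{5468342315}}{3060}$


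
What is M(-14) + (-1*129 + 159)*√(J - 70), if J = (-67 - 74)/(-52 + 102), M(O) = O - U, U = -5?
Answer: -9 + 3*I*√7282 ≈ -9.0 + 256.0*I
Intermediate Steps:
M(O) = 5 + O (M(O) = O - 1*(-5) = O + 5 = 5 + O)
J = -141/50 ≈ -2.8200
M(-14) + (-1*129 + 159)*√(J - 70) = (5 - 14) + (-1*129 + 159)*√(-141/50 - 70) = -9 + (-129 + 159)*√(-3641/50) = -9 + 30*(I*√7282/10) = -9 + 3*I*√7282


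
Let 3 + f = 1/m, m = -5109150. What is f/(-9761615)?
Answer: 15327451/49873555277250 ≈ 3.0733e-7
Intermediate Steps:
f = -15327451/5109150 (f = -3 + 1/(-5109150) = -3 - 1/5109150 = -15327451/5109150 ≈ -3.0000)
f/(-9761615) = -15327451/5109150/(-9761615) = -15327451/5109150*(-1/9761615) = 15327451/49873555277250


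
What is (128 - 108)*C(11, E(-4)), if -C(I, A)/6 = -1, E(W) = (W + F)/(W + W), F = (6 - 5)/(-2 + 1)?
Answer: 120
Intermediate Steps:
F = -1 (F = 1/(-1) = 1*(-1) = -1)
E(W) = (-1 + W)/(2*W) (E(W) = (W - 1)/(W + W) = (-1 + W)/((2*W)) = (-1 + W)*(1/(2*W)) = (-1 + W)/(2*W))
C(I, A) = 6 (C(I, A) = -6*(-1) = 6)
(128 - 108)*C(11, E(-4)) = (128 - 108)*6 = 20*6 = 120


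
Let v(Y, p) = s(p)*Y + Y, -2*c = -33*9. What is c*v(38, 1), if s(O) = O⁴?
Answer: 11286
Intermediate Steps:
c = 297/2 (c = -(-33)*9/2 = -½*(-297) = 297/2 ≈ 148.50)
v(Y, p) = Y + Y*p⁴ (v(Y, p) = p⁴*Y + Y = Y*p⁴ + Y = Y + Y*p⁴)
c*v(38, 1) = 297*(38*(1 + 1⁴))/2 = 297*(38*(1 + 1))/2 = 297*(38*2)/2 = (297/2)*76 = 11286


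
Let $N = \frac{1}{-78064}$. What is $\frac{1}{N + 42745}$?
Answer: $\frac{78064}{3336845679} \approx 2.3395 \cdot 10^{-5}$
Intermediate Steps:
$N = - \frac{1}{78064} \approx -1.281 \cdot 10^{-5}$
$\frac{1}{N + 42745} = \frac{1}{- \frac{1}{78064} + 42745} = \frac{1}{\frac{3336845679}{78064}} = \frac{78064}{3336845679}$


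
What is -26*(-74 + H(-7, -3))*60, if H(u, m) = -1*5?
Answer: 123240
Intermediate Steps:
H(u, m) = -5
-26*(-74 + H(-7, -3))*60 = -26*(-74 - 5)*60 = -26*(-79)*60 = 2054*60 = 123240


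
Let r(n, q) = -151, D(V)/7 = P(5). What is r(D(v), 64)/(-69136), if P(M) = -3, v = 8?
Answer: 151/69136 ≈ 0.0021841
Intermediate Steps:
D(V) = -21 (D(V) = 7*(-3) = -21)
r(D(v), 64)/(-69136) = -151/(-69136) = -151*(-1/69136) = 151/69136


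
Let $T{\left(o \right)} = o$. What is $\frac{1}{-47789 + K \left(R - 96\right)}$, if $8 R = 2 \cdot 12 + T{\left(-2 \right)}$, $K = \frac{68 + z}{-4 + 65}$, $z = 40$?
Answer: $- \frac{61}{2925200} \approx -2.0853 \cdot 10^{-5}$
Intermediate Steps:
$K = \frac{108}{61}$ ($K = \frac{68 + 40}{-4 + 65} = \frac{108}{61} \approx 1.7705$)
$R = \frac{11}{4}$ ($R = \frac{2 \cdot 12 - 2}{8} = \frac{24 - 2}{8} = \frac{1}{8} \cdot 22 = \frac{11}{4} \approx 2.75$)
$\frac{1}{-47789 + K \left(R - 96\right)} = \frac{1}{-47789 + \frac{108 \left(\frac{11}{4} - 96\right)}{61}} = \frac{1}{-47789 + \frac{108}{61} \left(- \frac{373}{4}\right)} = \frac{1}{-47789 - \frac{10071}{61}} = \frac{1}{- \frac{2925200}{61}} = - \frac{61}{2925200}$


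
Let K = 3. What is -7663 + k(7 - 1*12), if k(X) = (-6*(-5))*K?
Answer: -7573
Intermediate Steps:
k(X) = 90 (k(X) = -6*(-5)*3 = 30*3 = 90)
-7663 + k(7 - 1*12) = -7663 + 90 = -7573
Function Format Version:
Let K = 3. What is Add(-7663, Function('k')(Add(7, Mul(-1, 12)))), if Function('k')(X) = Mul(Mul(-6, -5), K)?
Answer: -7573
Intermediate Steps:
Function('k')(X) = 90 (Function('k')(X) = Mul(Mul(-6, -5), 3) = Mul(30, 3) = 90)
Add(-7663, Function('k')(Add(7, Mul(-1, 12)))) = Add(-7663, 90) = -7573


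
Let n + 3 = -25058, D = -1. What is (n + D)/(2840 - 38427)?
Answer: 25062/35587 ≈ 0.70425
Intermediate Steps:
n = -25061 (n = -3 - 25058 = -25061)
(n + D)/(2840 - 38427) = (-25061 - 1)/(2840 - 38427) = -25062/(-35587) = -25062*(-1/35587) = 25062/35587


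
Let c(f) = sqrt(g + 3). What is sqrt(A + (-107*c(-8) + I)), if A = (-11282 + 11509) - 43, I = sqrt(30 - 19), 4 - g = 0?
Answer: sqrt(184 + sqrt(11) - 107*sqrt(7)) ≈ 9.7867*I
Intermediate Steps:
g = 4 (g = 4 - 1*0 = 4 + 0 = 4)
c(f) = sqrt(7) (c(f) = sqrt(4 + 3) = sqrt(7))
I = sqrt(11) ≈ 3.3166
A = 184 (A = 227 - 43 = 184)
sqrt(A + (-107*c(-8) + I)) = sqrt(184 + (-107*sqrt(7) + sqrt(11))) = sqrt(184 + (sqrt(11) - 107*sqrt(7))) = sqrt(184 + sqrt(11) - 107*sqrt(7))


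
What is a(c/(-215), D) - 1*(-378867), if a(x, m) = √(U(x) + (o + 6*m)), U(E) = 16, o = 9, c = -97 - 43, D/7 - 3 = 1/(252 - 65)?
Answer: 378867 + √5288173/187 ≈ 3.7888e+5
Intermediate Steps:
D = 3934/187 (D = 21 + 7/(252 - 65) = 21 + 7/187 = 3934/187 ≈ 21.037)
c = -140
a(x, m) = √(25 + 6*m) (a(x, m) = √(16 + (9 + 6*m)) = √(25 + 6*m))
a(c/(-215), D) - 1*(-378867) = √(25 + 6*(3934/187)) - 1*(-378867) = √(25 + 23604/187) + 378867 = √(28279/187) + 378867 = √5288173/187 + 378867 = 378867 + √5288173/187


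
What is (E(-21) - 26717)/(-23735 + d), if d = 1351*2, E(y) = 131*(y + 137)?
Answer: 281/513 ≈ 0.54776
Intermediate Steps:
E(y) = 17947 + 131*y (E(y) = 131*(137 + y) = 17947 + 131*y)
d = 2702
(E(-21) - 26717)/(-23735 + d) = ((17947 + 131*(-21)) - 26717)/(-23735 + 2702) = ((17947 - 2751) - 26717)/(-21033) = (15196 - 26717)*(-1/21033) = -11521*(-1/21033) = 281/513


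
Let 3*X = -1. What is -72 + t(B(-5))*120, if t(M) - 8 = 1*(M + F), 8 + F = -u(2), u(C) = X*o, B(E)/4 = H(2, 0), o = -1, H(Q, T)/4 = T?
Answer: -112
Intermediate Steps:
H(Q, T) = 4*T
X = -1/3 (X = (1/3)*(-1) = -1/3 ≈ -0.33333)
B(E) = 0 (B(E) = 4*(4*0) = 4*0 = 0)
u(C) = 1/3 (u(C) = -1/3*(-1) = 1/3)
F = -25/3 (F = -8 - 1*1/3 = -8 - 1/3 = -25/3 ≈ -8.3333)
t(M) = -1/3 + M (t(M) = 8 + 1*(M - 25/3) = 8 + 1*(-25/3 + M) = 8 + (-25/3 + M) = -1/3 + M)
-72 + t(B(-5))*120 = -72 + (-1/3 + 0)*120 = -72 - 1/3*120 = -72 - 40 = -112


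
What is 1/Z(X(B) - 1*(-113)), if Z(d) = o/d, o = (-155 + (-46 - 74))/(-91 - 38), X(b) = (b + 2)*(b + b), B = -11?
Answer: 40119/275 ≈ 145.89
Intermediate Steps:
X(b) = 2*b*(2 + b) (X(b) = (2 + b)*(2*b) = 2*b*(2 + b))
o = 275/129 (o = (-155 - 120)/(-129) = -275*(-1/129) = 275/129 ≈ 2.1318)
Z(d) = 275/(129*d)
1/Z(X(B) - 1*(-113)) = 1/(275/(129*(2*(-11)*(2 - 11) - 1*(-113)))) = 1/(275/(129*(2*(-11)*(-9) + 113))) = 1/(275/(129*(198 + 113))) = 1/((275/129)/311) = 1/((275/129)*(1/311)) = 1/(275/40119) = 40119/275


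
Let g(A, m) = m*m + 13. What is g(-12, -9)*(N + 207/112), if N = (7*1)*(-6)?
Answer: -211359/56 ≈ -3774.3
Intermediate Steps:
g(A, m) = 13 + m² (g(A, m) = m² + 13 = 13 + m²)
N = -42 (N = 7*(-6) = -42)
g(-12, -9)*(N + 207/112) = (13 + (-9)²)*(-42 + 207/112) = (13 + 81)*(-42 + 207*(1/112)) = 94*(-42 + 207/112) = 94*(-4497/112) = -211359/56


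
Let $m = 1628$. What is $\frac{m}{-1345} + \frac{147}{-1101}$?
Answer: $- \frac{663381}{493615} \approx -1.3439$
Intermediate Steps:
$\frac{m}{-1345} + \frac{147}{-1101} = \frac{1628}{-1345} + \frac{147}{-1101} = 1628 \left(- \frac{1}{1345}\right) + 147 \left(- \frac{1}{1101}\right) = - \frac{1628}{1345} - \frac{49}{367} = - \frac{663381}{493615}$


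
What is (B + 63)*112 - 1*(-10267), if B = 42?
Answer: 22027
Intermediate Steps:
(B + 63)*112 - 1*(-10267) = (42 + 63)*112 - 1*(-10267) = 105*112 + 10267 = 11760 + 10267 = 22027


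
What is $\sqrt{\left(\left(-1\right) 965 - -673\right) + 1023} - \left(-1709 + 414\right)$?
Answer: $1295 + \sqrt{731} \approx 1322.0$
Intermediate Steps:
$\sqrt{\left(\left(-1\right) 965 - -673\right) + 1023} - \left(-1709 + 414\right) = \sqrt{\left(-965 + 673\right) + 1023} - -1295 = \sqrt{-292 + 1023} + 1295 = \sqrt{731} + 1295 = 1295 + \sqrt{731}$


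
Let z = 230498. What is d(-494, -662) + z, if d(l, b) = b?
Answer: 229836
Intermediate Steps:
d(-494, -662) + z = -662 + 230498 = 229836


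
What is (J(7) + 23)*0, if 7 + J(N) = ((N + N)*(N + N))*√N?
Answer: 0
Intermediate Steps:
J(N) = -7 + 4*N^(5/2) (J(N) = -7 + ((N + N)*(N + N))*√N = -7 + ((2*N)*(2*N))*√N = -7 + (4*N²)*√N = -7 + 4*N^(5/2))
(J(7) + 23)*0 = ((-7 + 4*7^(5/2)) + 23)*0 = ((-7 + 4*(49*√7)) + 23)*0 = ((-7 + 196*√7) + 23)*0 = (16 + 196*√7)*0 = 0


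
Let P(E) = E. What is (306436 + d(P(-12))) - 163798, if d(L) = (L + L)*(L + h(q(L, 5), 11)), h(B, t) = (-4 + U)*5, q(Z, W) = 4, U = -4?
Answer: 143886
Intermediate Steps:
h(B, t) = -40 (h(B, t) = (-4 - 4)*5 = -8*5 = -40)
d(L) = 2*L*(-40 + L) (d(L) = (L + L)*(L - 40) = (2*L)*(-40 + L) = 2*L*(-40 + L))
(306436 + d(P(-12))) - 163798 = (306436 + 2*(-12)*(-40 - 12)) - 163798 = (306436 + 2*(-12)*(-52)) - 163798 = (306436 + 1248) - 163798 = 307684 - 163798 = 143886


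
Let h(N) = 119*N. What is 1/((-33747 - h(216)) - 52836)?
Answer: -1/112287 ≈ -8.9057e-6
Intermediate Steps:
1/((-33747 - h(216)) - 52836) = 1/((-33747 - 119*216) - 52836) = 1/((-33747 - 1*25704) - 52836) = 1/((-33747 - 25704) - 52836) = 1/(-59451 - 52836) = 1/(-112287) = -1/112287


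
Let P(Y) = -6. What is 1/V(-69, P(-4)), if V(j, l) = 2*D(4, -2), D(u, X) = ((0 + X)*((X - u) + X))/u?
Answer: ⅛ ≈ 0.12500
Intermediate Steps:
D(u, X) = X*(-u + 2*X)/u (D(u, X) = (X*(-u + 2*X))/u = X*(-u + 2*X)/u)
V(j, l) = 8 (V(j, l) = 2*(-2*(-1*4 + 2*(-2))/4) = 2*(-2*¼*(-4 - 4)) = 2*(-2*¼*(-8)) = 2*4 = 8)
1/V(-69, P(-4)) = 1/8 = ⅛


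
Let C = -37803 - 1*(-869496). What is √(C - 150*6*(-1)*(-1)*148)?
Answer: √698493 ≈ 835.76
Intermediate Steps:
C = 831693 (C = -37803 + 869496 = 831693)
√(C - 150*6*(-1)*(-1)*148) = √(831693 - 150*6*(-1)*(-1)*148) = √(831693 - (-900)*(-1)*148) = √(831693 - 150*6*148) = √(831693 - 900*148) = √(831693 - 133200) = √698493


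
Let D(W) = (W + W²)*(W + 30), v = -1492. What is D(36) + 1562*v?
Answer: -2242592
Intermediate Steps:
D(W) = (30 + W)*(W + W²) (D(W) = (W + W²)*(30 + W) = (30 + W)*(W + W²))
D(36) + 1562*v = 36*(30 + 36² + 31*36) + 1562*(-1492) = 36*(30 + 1296 + 1116) - 2330504 = 36*2442 - 2330504 = 87912 - 2330504 = -2242592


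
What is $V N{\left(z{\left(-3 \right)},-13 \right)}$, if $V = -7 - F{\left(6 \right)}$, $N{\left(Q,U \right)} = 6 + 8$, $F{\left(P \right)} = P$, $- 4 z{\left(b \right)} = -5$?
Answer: $-182$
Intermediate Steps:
$z{\left(b \right)} = \frac{5}{4}$ ($z{\left(b \right)} = \left(- \frac{1}{4}\right) \left(-5\right) = \frac{5}{4}$)
$N{\left(Q,U \right)} = 14$
$V = -13$ ($V = -7 - 6 = -13$)
$V N{\left(z{\left(-3 \right)},-13 \right)} = \left(-13\right) 14 = -182$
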